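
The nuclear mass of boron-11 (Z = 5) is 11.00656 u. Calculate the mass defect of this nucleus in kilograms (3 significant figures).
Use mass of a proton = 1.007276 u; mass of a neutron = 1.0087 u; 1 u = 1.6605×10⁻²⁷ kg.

Z = 5, so N = A − Z = 11 − 5 = 6.
Mass of separated nucleons = 5(1.007276) + 6(1.0087) = 5.036380 + 6.0522 = 11.088580 u
Mass defect Δm = 11.088580 − 11.00656 = 0.082020 u
In SI units: 0.082020 u × 1.6605×10⁻²⁷ kg/u = 1.3619e-28 kg

1.36e-28 kg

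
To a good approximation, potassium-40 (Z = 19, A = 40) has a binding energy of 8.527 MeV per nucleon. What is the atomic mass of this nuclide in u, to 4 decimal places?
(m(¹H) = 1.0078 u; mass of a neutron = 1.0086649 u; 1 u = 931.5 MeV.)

Total binding energy = 40 × 8.527 = 341.080 MeV
Mass defect = 341.080 MeV / (931.5 MeV/u) = 0.366162 u
Constituent mass = 19(1.0078) + 21(1.0086649) = 40.3301629 u
Atomic mass = 40.3301629 − 0.366162 = 39.9640009 u ≈ 39.9640 u (to 4 decimal places)

39.9640 u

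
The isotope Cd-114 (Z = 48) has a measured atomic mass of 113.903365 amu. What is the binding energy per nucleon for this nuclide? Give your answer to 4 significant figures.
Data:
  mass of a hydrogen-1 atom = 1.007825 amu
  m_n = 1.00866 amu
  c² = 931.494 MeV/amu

The nucleus contains 48 protons and 114 − 48 = 66 neutrons.
Σm = 48·m(¹H) + 66·m_n = 48.375600 + 66.57156 = 114.947160 amu
The mass defect is 114.947160 − 113.903365 = 1.043795 amu.
E_B = 1.043795 × 931.494 = 972.289 MeV
Dividing by A = 114 gives 8.529 MeV per nucleon.

8.529 MeV/nucleon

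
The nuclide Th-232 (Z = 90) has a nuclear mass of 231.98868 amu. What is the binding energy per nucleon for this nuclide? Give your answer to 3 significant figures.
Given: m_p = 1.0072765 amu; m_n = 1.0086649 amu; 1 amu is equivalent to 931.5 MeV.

The nucleus contains 90 protons and 232 − 90 = 142 neutrons.
Total constituent mass: 90 × 1.0072765 + 142 × 1.0086649 = 233.8853008 amu
Mass defect Δm = 233.8853008 − 231.98868 = 1.8966208 amu
Binding energy = Δm·c² = 1.8966208 × 931.5 MeV/amu = 1766.70 MeV
BE/A = 1766.70 MeV / 232 = 7.615 MeV/nucleon

7.62 MeV/nucleon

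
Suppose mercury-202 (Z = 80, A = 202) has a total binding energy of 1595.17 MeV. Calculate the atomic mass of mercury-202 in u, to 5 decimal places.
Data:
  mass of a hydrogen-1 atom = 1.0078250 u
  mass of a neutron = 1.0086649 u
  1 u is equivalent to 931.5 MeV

Mass defect = 1595.17 MeV / (931.5 MeV/u) = 1.7124745 u
Constituent mass = 80(1.0078250) + 122(1.0086649) = 203.6831178 u
Atomic mass = 203.6831178 − 1.7124745 = 201.9706433 u ≈ 201.97064 u (to 5 decimal places)

201.97064 u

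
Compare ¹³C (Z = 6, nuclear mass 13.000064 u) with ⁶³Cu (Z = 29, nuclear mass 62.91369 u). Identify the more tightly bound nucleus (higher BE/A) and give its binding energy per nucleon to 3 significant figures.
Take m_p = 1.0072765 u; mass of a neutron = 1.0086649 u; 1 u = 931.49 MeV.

¹³C: Σm = 6(1.0072765) + 7(1.0086649) = 13.1043133 u; Δm = 0.1042493 u; E_B = 97.107 MeV; E_B/A = 7.470 MeV
⁶³Cu: Σm = 29(1.0072765) + 34(1.0086649) = 63.5056251 u; Δm = 0.5919351 u; E_B = 551.38 MeV; E_B/A = 8.752 MeV
⁶³Cu has the higher binding energy per nucleon, so it is the more tightly bound nucleus.

⁶³Cu; 8.75 MeV/nucleon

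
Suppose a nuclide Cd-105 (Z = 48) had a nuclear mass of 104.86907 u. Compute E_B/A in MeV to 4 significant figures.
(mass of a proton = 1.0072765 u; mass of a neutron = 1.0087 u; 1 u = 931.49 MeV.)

8.659 MeV/nucleon

Total constituent mass: 48 × 1.0072765 + 57 × 1.0087 = 105.8451720 u
The mass defect is 105.8451720 − 104.86907 = 0.9761020 u.
E_B = 0.9761020 × 931.49 = 909.229 MeV
Per nucleon: 909.229 / 105 = 8.659 MeV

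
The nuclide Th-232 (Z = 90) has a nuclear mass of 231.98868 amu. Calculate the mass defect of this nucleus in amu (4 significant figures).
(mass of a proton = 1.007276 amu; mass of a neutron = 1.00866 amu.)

1.896 amu

Σm = 90·m_p + 142·m_n = 90.654840 + 143.22972 = 233.884560 amu
Mass defect Δm = 233.884560 − 231.98868 = 1.895880 amu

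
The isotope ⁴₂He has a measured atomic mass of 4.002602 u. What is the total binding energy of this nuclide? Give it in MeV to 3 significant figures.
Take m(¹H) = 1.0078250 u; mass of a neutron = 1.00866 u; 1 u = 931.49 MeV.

The nucleus contains 2 protons and 4 − 2 = 2 neutrons.
Σm = 2·m(¹H) + 2·m_n = 2.0156500 + 2.01732 = 4.0329700 u
Mass defect Δm = 4.0329700 − 4.002602 = 0.0303680 u
Binding energy = Δm·c² = 0.0303680 × 931.49 MeV/u = 28.2875 MeV

28.3 MeV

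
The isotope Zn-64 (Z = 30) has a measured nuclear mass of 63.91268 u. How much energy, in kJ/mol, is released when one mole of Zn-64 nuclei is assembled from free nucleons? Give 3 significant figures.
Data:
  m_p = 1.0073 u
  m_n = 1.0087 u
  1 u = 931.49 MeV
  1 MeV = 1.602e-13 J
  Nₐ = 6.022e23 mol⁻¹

5.41e+10 kJ/mol

The nucleus contains 30 protons and 64 − 30 = 34 neutrons.
Mass of separated nucleons = 30(1.0073) + 34(1.0087) = 30.2190 + 34.2958 = 64.5148 u
The mass defect is 64.5148 − 63.91268 = 0.60212 u.
E_B = 0.60212 × 931.49 = 560.869 MeV
Per nucleus in joules: 560.869 MeV × 1.602e-13 J/MeV = 8.9851e-11 J
Per mole: 8.9851e-11 J × 6.022e23 mol⁻¹ = 5.4108e+13 J/mol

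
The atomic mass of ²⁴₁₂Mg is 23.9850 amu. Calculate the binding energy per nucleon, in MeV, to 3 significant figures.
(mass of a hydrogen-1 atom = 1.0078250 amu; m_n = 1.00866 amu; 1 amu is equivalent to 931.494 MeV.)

8.26 MeV/nucleon

Mass of separated nucleons = 12(1.0078250) + 12(1.00866) = 12.0939000 + 12.10392 = 24.1978200 amu
The mass defect is 24.1978200 − 23.9850 = 0.2128200 amu.
Binding energy = Δm·c² = 0.2128200 × 931.494 MeV/amu = 198.241 MeV
Dividing by A = 24 gives 8.260 MeV per nucleon.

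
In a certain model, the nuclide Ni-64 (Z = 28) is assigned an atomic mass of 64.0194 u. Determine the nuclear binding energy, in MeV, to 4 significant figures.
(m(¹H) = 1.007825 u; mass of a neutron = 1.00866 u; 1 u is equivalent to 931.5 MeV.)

476.4 MeV

Z = 28, so N = A − Z = 64 − 28 = 36.
Total constituent mass: 28 × 1.007825 + 36 × 1.00866 = 64.530860 u
Δm = 64.530860 − 64.0194 = 0.511460 u
Converting to energy: 0.511460 u × 931.5 MeV/u = 476.425 MeV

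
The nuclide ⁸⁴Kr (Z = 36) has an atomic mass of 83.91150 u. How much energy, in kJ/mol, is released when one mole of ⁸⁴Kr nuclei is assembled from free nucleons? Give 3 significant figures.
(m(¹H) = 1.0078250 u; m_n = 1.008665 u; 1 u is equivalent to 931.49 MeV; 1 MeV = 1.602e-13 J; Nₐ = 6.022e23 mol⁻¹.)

7.06e+10 kJ/mol

Z = 36, so N = A − Z = 84 − 36 = 48.
Σm = 36·m(¹H) + 48·m_n = 36.2817000 + 48.415920 = 84.6976200 u
The mass defect is 84.6976200 − 83.91150 = 0.7861200 u.
Converting to energy: 0.7861200 u × 931.49 MeV/u = 732.263 MeV
Per nucleus in joules: 732.263 MeV × 1.602e-13 J/MeV = 1.1731e-10 J
Per mole: 1.1731e-10 J × 6.022e23 mol⁻¹ = 7.0644e+13 J/mol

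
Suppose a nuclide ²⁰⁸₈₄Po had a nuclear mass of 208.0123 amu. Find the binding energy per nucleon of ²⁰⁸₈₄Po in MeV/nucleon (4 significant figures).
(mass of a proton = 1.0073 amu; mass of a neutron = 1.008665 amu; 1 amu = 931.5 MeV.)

The nucleus contains 84 protons and 208 − 84 = 124 neutrons.
Σm = 84·m_p + 124·m_n = 84.6132 + 125.074460 = 209.687660 amu
Δm = 209.687660 − 208.0123 = 1.675360 amu
E_B = 1.675360 × 931.5 = 1560.60 MeV
BE/A = 1560.60 MeV / 208 = 7.503 MeV/nucleon

7.503 MeV/nucleon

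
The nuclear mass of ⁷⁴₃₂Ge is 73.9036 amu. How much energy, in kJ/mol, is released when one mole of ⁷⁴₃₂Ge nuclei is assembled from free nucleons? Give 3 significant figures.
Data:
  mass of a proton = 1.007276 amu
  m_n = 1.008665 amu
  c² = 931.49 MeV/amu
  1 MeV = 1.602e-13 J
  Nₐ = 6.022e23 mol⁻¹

With 32 protons and 42 neutrons (A = 74):
Σm = 32·m_p + 42·m_n = 32.232832 + 42.363930 = 74.596762 amu
Mass defect Δm = 74.596762 − 73.9036 = 0.693162 amu
Binding energy = Δm·c² = 0.693162 × 931.49 MeV/amu = 645.673 MeV
Per nucleus in joules: 645.673 MeV × 1.602e-13 J/MeV = 1.0344e-10 J
Per mole: 1.0344e-10 J × 6.022e23 mol⁻¹ = 6.2292e+13 J/mol

6.23e+10 kJ/mol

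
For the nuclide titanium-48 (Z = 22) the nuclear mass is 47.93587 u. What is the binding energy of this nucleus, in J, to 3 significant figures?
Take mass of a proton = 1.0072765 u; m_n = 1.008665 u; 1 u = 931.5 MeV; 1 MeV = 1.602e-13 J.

Z = 22, so N = A − Z = 48 − 22 = 26.
Total constituent mass: 22 × 1.0072765 + 26 × 1.008665 = 48.3853730 u
The mass defect is 48.3853730 − 47.93587 = 0.4495030 u.
Converting to energy: 0.4495030 u × 931.5 MeV/u = 418.712 MeV
In joules: 418.712 MeV × 1.602e-13 J/MeV = 6.7078e-11 J

6.71e-11 J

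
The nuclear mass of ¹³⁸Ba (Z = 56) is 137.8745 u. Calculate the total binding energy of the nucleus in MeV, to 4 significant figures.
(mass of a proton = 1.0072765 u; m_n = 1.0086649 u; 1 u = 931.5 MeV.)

The nucleus contains 56 protons and 138 − 56 = 82 neutrons.
Σm = 56·m_p + 82·m_n = 56.4074840 + 82.7105218 = 139.1180058 u
Mass defect Δm = 139.1180058 − 137.8745 = 1.2435058 u
E_B = 1.2435058 × 931.5 = 1158.33 MeV

1158 MeV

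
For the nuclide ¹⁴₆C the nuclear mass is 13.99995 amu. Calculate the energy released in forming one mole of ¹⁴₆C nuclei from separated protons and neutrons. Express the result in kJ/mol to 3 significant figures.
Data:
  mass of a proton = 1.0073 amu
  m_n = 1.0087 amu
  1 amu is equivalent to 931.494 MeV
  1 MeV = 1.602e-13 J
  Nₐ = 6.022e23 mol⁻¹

The nucleus contains 6 protons and 14 − 6 = 8 neutrons.
Σm = 6·m_p + 8·m_n = 6.0438 + 8.0696 = 14.1134 amu
Δm = 14.1134 − 13.99995 = 0.11345 amu
Converting to energy: 0.11345 amu × 931.494 MeV/amu = 105.678 MeV
Per nucleus in joules: 105.678 MeV × 1.602e-13 J/MeV = 1.6930e-11 J
Per mole: 1.6930e-11 J × 6.022e23 mol⁻¹ = 1.0195e+13 J/mol

1.02e+10 kJ/mol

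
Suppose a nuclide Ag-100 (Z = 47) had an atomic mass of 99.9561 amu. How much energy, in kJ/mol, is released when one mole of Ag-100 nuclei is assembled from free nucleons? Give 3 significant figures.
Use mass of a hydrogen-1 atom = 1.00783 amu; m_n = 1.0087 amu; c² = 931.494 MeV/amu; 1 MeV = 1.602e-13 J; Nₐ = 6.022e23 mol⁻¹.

7.85e+10 kJ/mol

With 47 protons and 53 neutrons (A = 100):
Σm = 47·m(¹H) + 53·m_n = 47.36801 + 53.4611 = 100.82911 amu
Mass defect Δm = 100.82911 − 99.9561 = 0.87301 amu
Binding energy = Δm·c² = 0.87301 × 931.494 MeV/amu = 813.204 MeV
Per nucleus in joules: 813.204 MeV × 1.602e-13 J/MeV = 1.3028e-10 J
Per mole: 1.3028e-10 J × 6.022e23 mol⁻¹ = 7.8455e+13 J/mol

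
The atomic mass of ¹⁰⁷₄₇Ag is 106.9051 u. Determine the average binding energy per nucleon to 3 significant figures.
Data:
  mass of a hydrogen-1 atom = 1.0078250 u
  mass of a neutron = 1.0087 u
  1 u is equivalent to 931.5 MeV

8.57 MeV/nucleon

The nucleus contains 47 protons and 107 − 47 = 60 neutrons.
Σm = 47·m(¹H) + 60·m_n = 47.3677750 + 60.5220 = 107.8897750 u
The mass defect is 107.8897750 − 106.9051 = 0.9846750 u.
Converting to energy: 0.9846750 u × 931.5 MeV/u = 917.225 MeV
BE/A = 917.225 MeV / 107 = 8.572 MeV/nucleon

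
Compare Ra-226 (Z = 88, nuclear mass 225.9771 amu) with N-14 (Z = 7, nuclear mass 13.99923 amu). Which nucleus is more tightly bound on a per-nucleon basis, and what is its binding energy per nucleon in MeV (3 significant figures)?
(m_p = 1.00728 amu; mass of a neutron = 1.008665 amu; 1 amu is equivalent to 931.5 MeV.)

Ra-226; 7.66 MeV/nucleon

Ra-226: Σm = 88(1.00728) + 138(1.008665) = 227.836410 amu; Δm = 1.859310 amu; E_B = 1731.9 MeV; E_B/A = 7.663 MeV
N-14: Σm = 7(1.00728) + 7(1.008665) = 14.111615 amu; Δm = 0.112385 amu; E_B = 104.69 MeV; E_B/A = 7.478 MeV
Ra-226 has the higher binding energy per nucleon, so it is the more tightly bound nucleus.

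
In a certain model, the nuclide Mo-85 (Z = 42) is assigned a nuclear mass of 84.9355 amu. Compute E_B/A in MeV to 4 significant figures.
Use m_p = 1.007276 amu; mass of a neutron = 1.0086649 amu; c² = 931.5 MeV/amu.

8.139 MeV/nucleon

Total constituent mass: 42 × 1.007276 + 43 × 1.0086649 = 85.6781827 amu
The mass defect is 85.6781827 − 84.9355 = 0.7426827 amu.
Binding energy = Δm·c² = 0.7426827 × 931.5 MeV/amu = 691.809 MeV
Per nucleon: 691.809 / 85 = 8.139 MeV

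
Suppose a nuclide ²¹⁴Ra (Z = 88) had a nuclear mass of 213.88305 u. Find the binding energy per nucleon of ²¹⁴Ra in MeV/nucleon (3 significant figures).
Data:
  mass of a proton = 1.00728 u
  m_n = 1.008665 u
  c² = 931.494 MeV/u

Σm = 88·m_p + 126·m_n = 88.64064 + 127.091790 = 215.732430 u
The mass defect is 215.732430 − 213.88305 = 1.849380 u.
Binding energy = Δm·c² = 1.849380 × 931.494 MeV/u = 1722.69 MeV
Dividing by A = 214 gives 8.050 MeV per nucleon.

8.05 MeV/nucleon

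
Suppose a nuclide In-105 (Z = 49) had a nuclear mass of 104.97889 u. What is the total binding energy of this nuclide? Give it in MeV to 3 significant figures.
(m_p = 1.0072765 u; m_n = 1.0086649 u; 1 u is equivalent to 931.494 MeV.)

Total constituent mass: 49 × 1.0072765 + 56 × 1.0086649 = 105.8417829 u
Mass defect Δm = 105.8417829 − 104.97889 = 0.8628929 u
Converting to energy: 0.8628929 u × 931.494 MeV/u = 803.780 MeV

804 MeV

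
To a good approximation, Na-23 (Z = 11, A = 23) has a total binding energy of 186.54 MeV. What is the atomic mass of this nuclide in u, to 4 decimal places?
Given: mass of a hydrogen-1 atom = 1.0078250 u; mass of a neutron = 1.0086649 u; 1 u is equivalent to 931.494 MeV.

22.9898 u

Mass defect = 186.54 MeV / (931.494 MeV/u) = 0.200259 u
Constituent mass = 11(1.0078250) + 12(1.0086649) = 23.1900538 u
Atomic mass = 23.1900538 − 0.200259 = 22.9897948 u ≈ 22.9898 u (to 4 decimal places)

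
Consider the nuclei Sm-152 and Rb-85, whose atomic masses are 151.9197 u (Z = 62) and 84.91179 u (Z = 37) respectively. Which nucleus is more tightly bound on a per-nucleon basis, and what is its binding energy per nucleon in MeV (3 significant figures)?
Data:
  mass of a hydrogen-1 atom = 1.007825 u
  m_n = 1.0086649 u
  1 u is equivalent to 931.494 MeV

Rb-85; 8.70 MeV/nucleon

Sm-152: Σm = 62(1.007825) + 90(1.0086649) = 153.2649910 u; Δm = 1.3452910 u; E_B = 1253.1 MeV; E_B/A = 8.244 MeV
Rb-85: Σm = 37(1.007825) + 48(1.0086649) = 85.7054402 u; Δm = 0.7936502 u; E_B = 739.28 MeV; E_B/A = 8.697 MeV
Rb-85 has the higher binding energy per nucleon, so it is the more tightly bound nucleus.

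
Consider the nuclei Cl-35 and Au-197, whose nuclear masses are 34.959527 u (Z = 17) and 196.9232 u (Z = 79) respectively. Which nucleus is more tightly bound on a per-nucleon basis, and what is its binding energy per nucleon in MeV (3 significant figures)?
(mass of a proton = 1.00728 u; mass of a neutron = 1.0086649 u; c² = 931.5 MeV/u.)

Cl-35; 8.52 MeV/nucleon

Cl-35: Σm = 17(1.00728) + 18(1.0086649) = 35.2797282 u; Δm = 0.3202012 u; E_B = 298.27 MeV; E_B/A = 8.522 MeV
Au-197: Σm = 79(1.00728) + 118(1.0086649) = 198.5975782 u; Δm = 1.6743782 u; E_B = 1559.7 MeV; E_B/A = 7.917 MeV
Cl-35 has the higher binding energy per nucleon, so it is the more tightly bound nucleus.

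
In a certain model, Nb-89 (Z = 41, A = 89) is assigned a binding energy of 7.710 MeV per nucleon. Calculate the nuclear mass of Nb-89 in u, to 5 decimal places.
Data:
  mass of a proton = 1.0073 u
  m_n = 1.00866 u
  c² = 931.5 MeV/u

Total binding energy = 89 × 7.710 = 686.190 MeV
Mass defect = 686.190 MeV / (931.5 MeV/u) = 0.7366506 u
Constituent mass = 41(1.0073) + 48(1.00866) = 89.71498 u
Nuclear mass = 89.71498 − 0.7366506 = 88.9783294 u ≈ 88.97833 u (to 5 decimal places)

88.97833 u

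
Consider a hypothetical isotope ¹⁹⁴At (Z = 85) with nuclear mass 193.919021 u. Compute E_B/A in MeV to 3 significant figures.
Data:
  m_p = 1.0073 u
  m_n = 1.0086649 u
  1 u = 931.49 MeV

The nucleus contains 85 protons and 194 − 85 = 109 neutrons.
Σm = 85·m_p + 109·m_n = 85.6205 + 109.9444741 = 195.5649741 u
Δm = 195.5649741 − 193.919021 = 1.6459531 u
Binding energy = Δm·c² = 1.6459531 × 931.49 MeV/u = 1533.19 MeV
BE/A = 1533.19 MeV / 194 = 7.903 MeV/nucleon

7.90 MeV/nucleon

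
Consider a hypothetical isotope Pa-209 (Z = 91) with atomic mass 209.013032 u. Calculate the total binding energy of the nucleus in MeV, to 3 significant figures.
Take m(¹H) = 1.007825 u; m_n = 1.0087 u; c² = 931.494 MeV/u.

1610 MeV

Total constituent mass: 91 × 1.007825 + 118 × 1.0087 = 210.738675 u
The mass defect is 210.738675 − 209.013032 = 1.725643 u.
Converting to energy: 1.725643 u × 931.494 MeV/u = 1607.43 MeV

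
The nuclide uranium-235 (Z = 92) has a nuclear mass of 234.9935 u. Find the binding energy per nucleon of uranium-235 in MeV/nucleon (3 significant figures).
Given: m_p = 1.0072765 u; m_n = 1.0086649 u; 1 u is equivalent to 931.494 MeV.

With 92 protons and 143 neutrons (A = 235):
Total constituent mass: 92 × 1.0072765 + 143 × 1.0086649 = 236.9085187 u
Mass defect Δm = 236.9085187 − 234.9935 = 1.9150187 u
Binding energy = Δm·c² = 1.9150187 × 931.494 MeV/u = 1783.83 MeV
Dividing by A = 235 gives 7.591 MeV per nucleon.

7.59 MeV/nucleon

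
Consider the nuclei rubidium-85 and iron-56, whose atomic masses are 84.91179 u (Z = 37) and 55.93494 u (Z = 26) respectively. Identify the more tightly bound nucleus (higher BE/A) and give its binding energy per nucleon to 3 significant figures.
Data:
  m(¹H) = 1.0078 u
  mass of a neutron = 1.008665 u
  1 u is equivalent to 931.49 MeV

rubidium-85: Σm = 37(1.0078) + 48(1.008665) = 85.704520 u; Δm = 0.792730 u; E_B = 738.42 MeV; E_B/A = 8.687 MeV
iron-56: Σm = 26(1.0078) + 30(1.008665) = 56.462750 u; Δm = 0.527810 u; E_B = 491.65 MeV; E_B/A = 8.779 MeV
iron-56 has the higher binding energy per nucleon, so it is the more tightly bound nucleus.

iron-56; 8.78 MeV/nucleon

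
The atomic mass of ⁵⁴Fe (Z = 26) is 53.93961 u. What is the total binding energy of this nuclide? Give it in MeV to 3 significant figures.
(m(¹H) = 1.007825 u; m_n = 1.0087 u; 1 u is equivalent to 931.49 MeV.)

473 MeV

The nucleus contains 26 protons and 54 − 26 = 28 neutrons.
Mass of separated nucleons = 26(1.007825) + 28(1.0087) = 26.203450 + 28.2436 = 54.447050 u
Mass defect Δm = 54.447050 − 53.93961 = 0.507440 u
Binding energy = Δm·c² = 0.507440 × 931.49 MeV/u = 472.675 MeV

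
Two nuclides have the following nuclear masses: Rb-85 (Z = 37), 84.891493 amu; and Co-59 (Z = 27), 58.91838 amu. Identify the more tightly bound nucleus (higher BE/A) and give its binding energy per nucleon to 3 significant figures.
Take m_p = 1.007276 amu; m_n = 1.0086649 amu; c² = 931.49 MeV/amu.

Rb-85: Σm = 37(1.007276) + 48(1.0086649) = 85.6851272 amu; Δm = 0.7936342 amu; E_B = 739.26 MeV; E_B/A = 8.697 MeV
Co-59: Σm = 27(1.007276) + 32(1.0086649) = 59.4737288 amu; Δm = 0.5553488 amu; E_B = 517.30 MeV; E_B/A = 8.768 MeV
Co-59 has the higher binding energy per nucleon, so it is the more tightly bound nucleus.

Co-59; 8.77 MeV/nucleon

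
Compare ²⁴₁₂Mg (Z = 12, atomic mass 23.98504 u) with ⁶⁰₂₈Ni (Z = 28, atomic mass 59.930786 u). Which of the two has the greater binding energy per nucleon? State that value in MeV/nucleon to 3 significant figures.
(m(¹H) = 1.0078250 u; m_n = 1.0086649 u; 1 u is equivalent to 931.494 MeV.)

⁶⁰₂₈Ni; 8.78 MeV/nucleon

²⁴₁₂Mg: Σm = 12(1.0078250) + 12(1.0086649) = 24.1978788 u; Δm = 0.2128388 u; E_B = 198.26 MeV; E_B/A = 8.261 MeV
⁶⁰₂₈Ni: Σm = 28(1.0078250) + 32(1.0086649) = 60.4963768 u; Δm = 0.5655908 u; E_B = 526.84 MeV; E_B/A = 8.781 MeV
⁶⁰₂₈Ni has the higher binding energy per nucleon, so it is the more tightly bound nucleus.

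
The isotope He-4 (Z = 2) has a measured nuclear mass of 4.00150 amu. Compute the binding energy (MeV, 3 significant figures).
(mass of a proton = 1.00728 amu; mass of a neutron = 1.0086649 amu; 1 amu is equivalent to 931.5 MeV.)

Total constituent mass: 2 × 1.00728 + 2 × 1.0086649 = 4.0318898 amu
The mass defect is 4.0318898 − 4.00150 = 0.0303898 amu.
E_B = 0.0303898 × 931.5 = 28.3081 MeV

28.3 MeV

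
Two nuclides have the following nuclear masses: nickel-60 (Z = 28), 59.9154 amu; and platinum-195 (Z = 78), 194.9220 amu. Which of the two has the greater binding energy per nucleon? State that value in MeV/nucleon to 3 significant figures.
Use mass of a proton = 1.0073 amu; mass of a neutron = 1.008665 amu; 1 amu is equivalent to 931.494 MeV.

nickel-60; 8.79 MeV/nucleon

nickel-60: Σm = 28(1.0073) + 32(1.008665) = 60.481680 amu; Δm = 0.566280 amu; E_B = 527.486 MeV; E_B/A = 8.791 MeV
platinum-195: Σm = 78(1.0073) + 117(1.008665) = 196.583205 amu; Δm = 1.661205 amu; E_B = 1547.4 MeV; E_B/A = 7.935 MeV
nickel-60 has the higher binding energy per nucleon, so it is the more tightly bound nucleus.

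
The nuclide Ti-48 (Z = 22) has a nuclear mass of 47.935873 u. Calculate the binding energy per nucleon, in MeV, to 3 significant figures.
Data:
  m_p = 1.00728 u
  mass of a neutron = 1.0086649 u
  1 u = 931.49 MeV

8.72 MeV/nucleon

Mass of separated nucleons = 22(1.00728) + 26(1.0086649) = 22.16016 + 26.2252874 = 48.3854474 u
Mass defect Δm = 48.3854474 − 47.935873 = 0.4495744 u
E_B = 0.4495744 × 931.49 = 418.774 MeV
Per nucleon: 418.774 / 48 = 8.724 MeV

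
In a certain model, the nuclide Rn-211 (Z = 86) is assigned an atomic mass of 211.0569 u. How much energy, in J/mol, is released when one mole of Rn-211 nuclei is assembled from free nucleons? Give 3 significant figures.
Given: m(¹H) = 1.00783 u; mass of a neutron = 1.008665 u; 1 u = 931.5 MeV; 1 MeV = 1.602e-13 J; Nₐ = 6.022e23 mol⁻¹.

With 86 protons and 125 neutrons (A = 211):
Mass of separated nucleons = 86(1.00783) + 125(1.008665) = 86.67338 + 126.083125 = 212.756505 u
The mass defect is 212.756505 − 211.0569 = 1.699605 u.
Binding energy = Δm·c² = 1.699605 × 931.5 MeV/u = 1583.18 MeV
Per nucleus in joules: 1583.18 MeV × 1.602e-13 J/MeV = 2.5363e-10 J
Per mole: 2.5363e-10 J × 6.022e23 mol⁻¹ = 1.5274e+14 J/mol

1.53e+14 J/mol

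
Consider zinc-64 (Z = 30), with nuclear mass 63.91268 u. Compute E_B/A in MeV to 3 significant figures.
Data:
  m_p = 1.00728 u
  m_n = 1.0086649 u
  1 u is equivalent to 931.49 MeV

8.74 MeV/nucleon

Total constituent mass: 30 × 1.00728 + 34 × 1.0086649 = 64.5130066 u
Mass defect Δm = 64.5130066 − 63.91268 = 0.6003266 u
Converting to energy: 0.6003266 u × 931.49 MeV/u = 559.198 MeV
BE/A = 559.198 MeV / 64 = 8.737 MeV/nucleon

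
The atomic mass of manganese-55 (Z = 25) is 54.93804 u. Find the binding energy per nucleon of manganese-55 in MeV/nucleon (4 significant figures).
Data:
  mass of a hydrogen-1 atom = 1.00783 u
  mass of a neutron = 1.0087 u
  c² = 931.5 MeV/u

The nucleus contains 25 protons and 55 − 25 = 30 neutrons.
Mass of separated nucleons = 25(1.00783) + 30(1.0087) = 25.19575 + 30.2610 = 55.45675 u
Δm = 55.45675 − 54.93804 = 0.51871 u
E_B = 0.51871 × 931.5 = 483.178 MeV
BE/A = 483.178 MeV / 55 = 8.785 MeV/nucleon

8.785 MeV/nucleon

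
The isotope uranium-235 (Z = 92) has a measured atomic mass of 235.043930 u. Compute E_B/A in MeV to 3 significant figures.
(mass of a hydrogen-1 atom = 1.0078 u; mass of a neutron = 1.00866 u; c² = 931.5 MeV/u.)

Mass of separated nucleons = 92(1.0078) + 143(1.00866) = 92.7176 + 144.23838 = 236.95598 u
Mass defect Δm = 236.95598 − 235.043930 = 1.912050 u
Converting to energy: 1.912050 u × 931.5 MeV/u = 1781.07 MeV
Per nucleon: 1781.07 / 235 = 7.579 MeV

7.58 MeV/nucleon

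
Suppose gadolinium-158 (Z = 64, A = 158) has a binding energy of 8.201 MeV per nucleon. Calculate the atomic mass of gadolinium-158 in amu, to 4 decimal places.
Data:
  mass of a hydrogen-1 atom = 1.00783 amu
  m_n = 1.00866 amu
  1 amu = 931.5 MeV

157.9241 amu

Total binding energy = 158 × 8.201 = 1295.758 MeV
Mass defect = 1295.758 MeV / (931.5 MeV/amu) = 1.391045 amu
Constituent mass = 64(1.00783) + 94(1.00866) = 159.31516 amu
Atomic mass = 159.31516 − 1.391045 = 157.924115 amu ≈ 157.9241 amu (to 4 decimal places)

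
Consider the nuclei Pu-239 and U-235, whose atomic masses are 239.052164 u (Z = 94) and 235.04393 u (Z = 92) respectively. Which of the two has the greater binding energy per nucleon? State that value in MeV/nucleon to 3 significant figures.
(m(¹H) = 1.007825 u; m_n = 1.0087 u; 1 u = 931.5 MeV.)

Pu-239: Σm = 94(1.007825) + 145(1.0087) = 240.997050 u; Δm = 1.944886 u; E_B = 1811.7 MeV; E_B/A = 7.580 MeV
U-235: Σm = 92(1.007825) + 143(1.0087) = 236.964000 u; Δm = 1.920070 u; E_B = 1788.5 MeV; E_B/A = 7.611 MeV
U-235 has the higher binding energy per nucleon, so it is the more tightly bound nucleus.

U-235; 7.61 MeV/nucleon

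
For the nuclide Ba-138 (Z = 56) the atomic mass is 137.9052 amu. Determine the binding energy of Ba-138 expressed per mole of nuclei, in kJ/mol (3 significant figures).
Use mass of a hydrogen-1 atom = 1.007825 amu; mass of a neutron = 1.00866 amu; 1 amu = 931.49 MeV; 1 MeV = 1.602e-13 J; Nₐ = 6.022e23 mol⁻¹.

1.12e+11 kJ/mol

Z = 56, so N = A − Z = 138 − 56 = 82.
Mass of separated nucleons = 56(1.007825) + 82(1.00866) = 56.438200 + 82.71012 = 139.148320 amu
Mass defect Δm = 139.148320 − 137.9052 = 1.243120 amu
Binding energy = Δm·c² = 1.243120 × 931.49 MeV/amu = 1157.95 MeV
Per nucleus in joules: 1157.95 MeV × 1.602e-13 J/MeV = 1.8550e-10 J
Per mole: 1.8550e-10 J × 6.022e23 mol⁻¹ = 1.1171e+14 J/mol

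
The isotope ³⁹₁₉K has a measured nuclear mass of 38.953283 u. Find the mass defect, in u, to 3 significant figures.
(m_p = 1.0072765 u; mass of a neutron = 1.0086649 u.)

Σm = 19·m_p + 20·m_n = 19.1382535 + 20.1732980 = 39.3115515 u
The mass defect is 39.3115515 − 38.953283 = 0.3582685 u.

0.358 u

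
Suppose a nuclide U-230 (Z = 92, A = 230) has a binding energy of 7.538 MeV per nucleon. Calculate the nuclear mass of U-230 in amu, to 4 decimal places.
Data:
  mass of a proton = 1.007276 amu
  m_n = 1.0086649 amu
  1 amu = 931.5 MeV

230.0039 amu

Total binding energy = 230 × 7.538 = 1733.740 MeV
Mass defect = 1733.740 MeV / (931.5 MeV/amu) = 1.861235 amu
Constituent mass = 92(1.007276) + 138(1.0086649) = 231.8651482 amu
Nuclear mass = 231.8651482 − 1.861235 = 230.0039132 amu ≈ 230.0039 amu (to 4 decimal places)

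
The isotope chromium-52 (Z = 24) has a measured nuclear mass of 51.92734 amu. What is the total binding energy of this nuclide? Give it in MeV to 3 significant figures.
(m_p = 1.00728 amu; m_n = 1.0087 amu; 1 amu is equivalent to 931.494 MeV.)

457 MeV

Z = 24, so N = A − Z = 52 − 24 = 28.
Total constituent mass: 24 × 1.00728 + 28 × 1.0087 = 52.41832 amu
The mass defect is 52.41832 − 51.92734 = 0.49098 amu.
E_B = 0.49098 × 931.494 = 457.345 MeV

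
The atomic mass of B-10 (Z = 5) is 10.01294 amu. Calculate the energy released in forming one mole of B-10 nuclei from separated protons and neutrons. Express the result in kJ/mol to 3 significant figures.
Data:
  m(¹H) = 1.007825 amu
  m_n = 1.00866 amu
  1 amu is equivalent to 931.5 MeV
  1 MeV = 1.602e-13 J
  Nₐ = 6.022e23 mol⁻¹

With 5 protons and 5 neutrons (A = 10):
Mass of separated nucleons = 5(1.007825) + 5(1.00866) = 5.039125 + 5.04330 = 10.082425 amu
Δm = 10.082425 − 10.01294 = 0.069485 amu
E_B = 0.069485 × 931.5 = 64.7253 MeV
Per nucleus in joules: 64.7253 MeV × 1.602e-13 J/MeV = 1.0369e-11 J
Per mole: 1.0369e-11 J × 6.022e23 mol⁻¹ = 6.2442e+12 J/mol

6.24e+09 kJ/mol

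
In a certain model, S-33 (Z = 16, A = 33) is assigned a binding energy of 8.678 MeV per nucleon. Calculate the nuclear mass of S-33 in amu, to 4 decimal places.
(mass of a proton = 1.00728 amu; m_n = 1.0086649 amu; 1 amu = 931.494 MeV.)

Total binding energy = 33 × 8.678 = 286.374 MeV
Mass defect = 286.374 MeV / (931.494 MeV/amu) = 0.307435 amu
Constituent mass = 16(1.00728) + 17(1.0086649) = 33.2637833 amu
Nuclear mass = 33.2637833 − 0.307435 = 32.9563483 amu ≈ 32.9563 amu (to 4 decimal places)

32.9563 amu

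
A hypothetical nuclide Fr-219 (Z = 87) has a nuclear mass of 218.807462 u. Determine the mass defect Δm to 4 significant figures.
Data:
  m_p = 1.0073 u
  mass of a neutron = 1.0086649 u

1.971 u

Σm = 87·m_p + 132·m_n = 87.6351 + 133.1437668 = 220.7788668 u
The mass defect is 220.7788668 − 218.807462 = 1.9714048 u.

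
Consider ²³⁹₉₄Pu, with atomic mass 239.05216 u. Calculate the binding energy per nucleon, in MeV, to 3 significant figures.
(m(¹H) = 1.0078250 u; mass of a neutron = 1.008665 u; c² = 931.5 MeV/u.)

Z = 94, so N = A − Z = 239 − 94 = 145.
Mass of separated nucleons = 94(1.0078250) + 145(1.008665) = 94.7355500 + 146.256425 = 240.9919750 u
Mass defect Δm = 240.9919750 − 239.05216 = 1.9398150 u
E_B = 1.9398150 × 931.5 = 1806.94 MeV
Per nucleon: 1806.94 / 239 = 7.560 MeV

7.56 MeV/nucleon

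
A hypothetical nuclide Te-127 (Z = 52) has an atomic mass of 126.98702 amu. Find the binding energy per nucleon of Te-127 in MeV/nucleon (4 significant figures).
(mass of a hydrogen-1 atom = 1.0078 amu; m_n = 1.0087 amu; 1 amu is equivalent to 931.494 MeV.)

7.856 MeV/nucleon

The nucleus contains 52 protons and 127 − 52 = 75 neutrons.
Σm = 52·m(¹H) + 75·m_n = 52.4056 + 75.6525 = 128.0581 amu
The mass defect is 128.0581 − 126.98702 = 1.07108 amu.
Binding energy = Δm·c² = 1.07108 × 931.494 MeV/amu = 997.705 MeV
Dividing by A = 127 gives 7.856 MeV per nucleon.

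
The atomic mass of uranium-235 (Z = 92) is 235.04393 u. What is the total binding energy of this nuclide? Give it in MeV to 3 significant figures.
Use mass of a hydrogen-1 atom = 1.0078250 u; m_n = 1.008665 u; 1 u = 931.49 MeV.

With 92 protons and 143 neutrons (A = 235):
Total constituent mass: 92 × 1.0078250 + 143 × 1.008665 = 236.9589950 u
The mass defect is 236.9589950 − 235.04393 = 1.9150650 u.
Converting to energy: 1.9150650 u × 931.49 MeV/u = 1783.86 MeV

1780 MeV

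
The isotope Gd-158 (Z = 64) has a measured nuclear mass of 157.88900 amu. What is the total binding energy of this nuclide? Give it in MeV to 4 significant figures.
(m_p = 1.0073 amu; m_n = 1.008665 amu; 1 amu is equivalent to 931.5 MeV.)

1297 MeV

Σm = 64·m_p + 94·m_n = 64.4672 + 94.814510 = 159.281710 amu
Δm = 159.281710 − 157.88900 = 1.392710 amu
Converting to energy: 1.392710 amu × 931.5 MeV/amu = 1297.31 MeV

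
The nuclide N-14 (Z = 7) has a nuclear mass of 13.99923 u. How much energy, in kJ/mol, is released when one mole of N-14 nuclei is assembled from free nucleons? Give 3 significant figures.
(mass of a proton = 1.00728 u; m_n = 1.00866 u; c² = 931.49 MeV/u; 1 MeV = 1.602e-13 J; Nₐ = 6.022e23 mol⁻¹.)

1.01e+10 kJ/mol

With 7 protons and 7 neutrons (A = 14):
Mass of separated nucleons = 7(1.00728) + 7(1.00866) = 7.05096 + 7.06062 = 14.11158 u
Mass defect Δm = 14.11158 − 13.99923 = 0.11235 u
E_B = 0.11235 × 931.49 = 104.653 MeV
Per nucleus in joules: 104.653 MeV × 1.602e-13 J/MeV = 1.6765e-11 J
Per mole: 1.6765e-11 J × 6.022e23 mol⁻¹ = 1.0096e+13 J/mol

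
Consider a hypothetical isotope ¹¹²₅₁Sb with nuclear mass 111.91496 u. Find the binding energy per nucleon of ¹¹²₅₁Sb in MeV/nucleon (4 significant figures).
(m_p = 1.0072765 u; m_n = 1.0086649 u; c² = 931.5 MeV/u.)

With 51 protons and 61 neutrons (A = 112):
Total constituent mass: 51 × 1.0072765 + 61 × 1.0086649 = 112.8996604 u
Δm = 112.8996604 − 111.91496 = 0.9847004 u
Converting to energy: 0.9847004 u × 931.5 MeV/u = 917.248 MeV
Per nucleon: 917.248 / 112 = 8.190 MeV

8.190 MeV/nucleon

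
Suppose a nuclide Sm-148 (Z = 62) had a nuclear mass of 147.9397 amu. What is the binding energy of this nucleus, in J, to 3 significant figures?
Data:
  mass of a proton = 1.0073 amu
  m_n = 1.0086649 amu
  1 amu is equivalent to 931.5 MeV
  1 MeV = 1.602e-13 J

1.88e-10 J

Total constituent mass: 62 × 1.0073 + 86 × 1.0086649 = 149.1977814 amu
Δm = 149.1977814 − 147.9397 = 1.2580814 amu
Converting to energy: 1.2580814 amu × 931.5 MeV/amu = 1171.90 MeV
In joules: 1171.90 MeV × 1.602e-13 J/MeV = 1.8774e-10 J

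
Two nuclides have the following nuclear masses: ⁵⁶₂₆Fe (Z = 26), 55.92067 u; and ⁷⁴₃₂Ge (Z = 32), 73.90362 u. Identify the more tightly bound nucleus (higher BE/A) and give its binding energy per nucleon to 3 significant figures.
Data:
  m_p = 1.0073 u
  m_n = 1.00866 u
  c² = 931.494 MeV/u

⁵⁶₂₆Fe; 8.80 MeV/nucleon

⁵⁶₂₆Fe: Σm = 26(1.0073) + 30(1.00866) = 56.44960 u; Δm = 0.52893 u; E_B = 492.70 MeV; E_B/A = 8.798 MeV
⁷⁴₃₂Ge: Σm = 32(1.0073) + 42(1.00866) = 74.59732 u; Δm = 0.69370 u; E_B = 646.18 MeV; E_B/A = 8.732 MeV
⁵⁶₂₆Fe has the higher binding energy per nucleon, so it is the more tightly bound nucleus.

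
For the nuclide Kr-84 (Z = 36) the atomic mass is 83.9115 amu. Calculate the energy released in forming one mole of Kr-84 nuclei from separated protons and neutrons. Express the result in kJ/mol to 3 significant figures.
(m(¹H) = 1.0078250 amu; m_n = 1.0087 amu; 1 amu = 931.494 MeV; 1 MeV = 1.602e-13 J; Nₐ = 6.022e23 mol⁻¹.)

7.08e+10 kJ/mol

With 36 protons and 48 neutrons (A = 84):
Mass of separated nucleons = 36(1.0078250) + 48(1.0087) = 36.2817000 + 48.4176 = 84.6993000 amu
Δm = 84.6993000 − 83.9115 = 0.7878000 amu
Converting to energy: 0.7878000 amu × 931.494 MeV/amu = 733.831 MeV
Per nucleus in joules: 733.831 MeV × 1.602e-13 J/MeV = 1.1756e-10 J
Per mole: 1.1756e-10 J × 6.022e23 mol⁻¹ = 7.0795e+13 J/mol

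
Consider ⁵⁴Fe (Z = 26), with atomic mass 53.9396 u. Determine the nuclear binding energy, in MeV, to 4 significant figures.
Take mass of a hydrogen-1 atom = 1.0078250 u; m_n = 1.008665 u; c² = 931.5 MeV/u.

471.8 MeV

Total constituent mass: 26 × 1.0078250 + 28 × 1.008665 = 54.4460700 u
Mass defect Δm = 54.4460700 − 53.9396 = 0.5064700 u
Converting to energy: 0.5064700 u × 931.5 MeV/u = 471.777 MeV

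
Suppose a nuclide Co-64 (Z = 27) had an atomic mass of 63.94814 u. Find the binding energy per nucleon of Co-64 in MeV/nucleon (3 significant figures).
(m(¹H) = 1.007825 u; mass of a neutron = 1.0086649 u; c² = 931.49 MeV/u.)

Total constituent mass: 27 × 1.007825 + 37 × 1.0086649 = 64.5318763 u
Δm = 64.5318763 − 63.94814 = 0.5837363 u
Binding energy = Δm·c² = 0.5837363 × 931.49 MeV/u = 543.745 MeV
Per nucleon: 543.745 / 64 = 8.496 MeV

8.50 MeV/nucleon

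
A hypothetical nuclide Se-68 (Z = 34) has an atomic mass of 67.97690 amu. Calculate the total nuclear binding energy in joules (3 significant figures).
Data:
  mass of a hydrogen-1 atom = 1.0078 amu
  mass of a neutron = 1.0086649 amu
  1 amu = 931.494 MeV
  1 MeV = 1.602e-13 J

8.70e-11 J

Z = 34, so N = A − Z = 68 − 34 = 34.
Mass of separated nucleons = 34(1.0078) + 34(1.0086649) = 34.2652 + 34.2946066 = 68.5598066 amu
The mass defect is 68.5598066 − 67.97690 = 0.5829066 amu.
Binding energy = Δm·c² = 0.5829066 × 931.494 MeV/amu = 542.974 MeV
In joules: 542.974 MeV × 1.602e-13 J/MeV = 8.6984e-11 J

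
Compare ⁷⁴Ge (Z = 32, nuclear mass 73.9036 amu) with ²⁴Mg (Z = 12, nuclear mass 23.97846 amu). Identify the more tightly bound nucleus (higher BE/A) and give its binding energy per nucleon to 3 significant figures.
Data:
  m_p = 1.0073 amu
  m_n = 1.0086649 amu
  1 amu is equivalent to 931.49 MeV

⁷⁴Ge: Σm = 32(1.0073) + 42(1.0086649) = 74.5975258 amu; Δm = 0.6939258 amu; E_B = 646.38 MeV; E_B/A = 8.7349 MeV
²⁴Mg: Σm = 12(1.0073) + 12(1.0086649) = 24.1915788 amu; Δm = 0.2131188 amu; E_B = 198.52 MeV; E_B/A = 8.272 MeV
⁷⁴Ge has the higher binding energy per nucleon, so it is the more tightly bound nucleus.

⁷⁴Ge; 8.73 MeV/nucleon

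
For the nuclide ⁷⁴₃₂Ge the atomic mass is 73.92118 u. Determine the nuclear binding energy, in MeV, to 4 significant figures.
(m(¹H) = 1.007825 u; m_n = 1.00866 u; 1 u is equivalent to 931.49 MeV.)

Total constituent mass: 32 × 1.007825 + 42 × 1.00866 = 74.614120 u
Mass defect Δm = 74.614120 − 73.92118 = 0.692940 u
Binding energy = Δm·c² = 0.692940 × 931.49 MeV/u = 645.467 MeV

645.5 MeV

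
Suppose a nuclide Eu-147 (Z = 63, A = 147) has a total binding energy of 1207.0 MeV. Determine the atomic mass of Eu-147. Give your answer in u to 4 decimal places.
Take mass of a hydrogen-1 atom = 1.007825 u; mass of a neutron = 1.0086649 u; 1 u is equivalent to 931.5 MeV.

Mass defect = 1207.0 MeV / (931.5 MeV/u) = 1.295760 u
Constituent mass = 63(1.007825) + 84(1.0086649) = 148.2208266 u
Atomic mass = 148.2208266 − 1.295760 = 146.9250666 u ≈ 146.9251 u (to 4 decimal places)

146.9251 u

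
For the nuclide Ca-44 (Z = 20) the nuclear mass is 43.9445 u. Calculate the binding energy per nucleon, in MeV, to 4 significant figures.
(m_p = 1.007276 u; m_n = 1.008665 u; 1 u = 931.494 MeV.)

Total constituent mass: 20 × 1.007276 + 24 × 1.008665 = 44.353480 u
Δm = 44.353480 − 43.9445 = 0.408980 u
Binding energy = Δm·c² = 0.408980 × 931.494 MeV/u = 380.962 MeV
Per nucleon: 380.962 / 44 = 8.658 MeV

8.658 MeV/nucleon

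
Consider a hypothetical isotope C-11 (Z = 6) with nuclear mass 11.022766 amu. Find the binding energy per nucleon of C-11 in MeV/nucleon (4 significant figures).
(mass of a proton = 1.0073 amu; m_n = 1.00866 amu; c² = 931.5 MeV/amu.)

The nucleus contains 6 protons and 11 − 6 = 5 neutrons.
Total constituent mass: 6 × 1.0073 + 5 × 1.00866 = 11.08710 amu
The mass defect is 11.08710 − 11.022766 = 0.064334 amu.
E_B = 0.064334 × 931.5 = 59.9271 MeV
Dividing by A = 11 gives 5.448 MeV per nucleon.

5.448 MeV/nucleon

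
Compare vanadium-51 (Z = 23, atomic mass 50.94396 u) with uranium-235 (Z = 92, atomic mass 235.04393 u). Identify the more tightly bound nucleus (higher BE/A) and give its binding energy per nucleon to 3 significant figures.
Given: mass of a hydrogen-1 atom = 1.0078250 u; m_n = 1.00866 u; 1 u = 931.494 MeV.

vanadium-51; 8.74 MeV/nucleon

vanadium-51: Σm = 23(1.0078250) + 28(1.00866) = 51.4224550 u; Δm = 0.4784950 u; E_B = 445.72 MeV; E_B/A = 8.740 MeV
uranium-235: Σm = 92(1.0078250) + 143(1.00866) = 236.9582800 u; Δm = 1.9143500 u; E_B = 1783.2 MeV; E_B/A = 7.588 MeV
vanadium-51 has the higher binding energy per nucleon, so it is the more tightly bound nucleus.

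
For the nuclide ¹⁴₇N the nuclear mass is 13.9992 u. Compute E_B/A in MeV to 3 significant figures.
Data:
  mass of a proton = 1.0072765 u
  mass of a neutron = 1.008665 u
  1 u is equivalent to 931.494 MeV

With 7 protons and 7 neutrons (A = 14):
Mass of separated nucleons = 7(1.0072765) + 7(1.008665) = 7.0509355 + 7.060655 = 14.1115905 u
Δm = 14.1115905 − 13.9992 = 0.1123905 u
Converting to energy: 0.1123905 u × 931.494 MeV/u = 104.691 MeV
Dividing by A = 14 gives 7.478 MeV per nucleon.

7.48 MeV/nucleon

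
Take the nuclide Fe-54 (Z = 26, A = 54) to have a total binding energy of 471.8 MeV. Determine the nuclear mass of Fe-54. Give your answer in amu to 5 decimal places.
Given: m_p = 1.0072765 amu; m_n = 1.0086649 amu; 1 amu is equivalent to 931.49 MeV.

53.92531 amu

Mass defect = 471.8 MeV / (931.49 MeV/amu) = 0.5065003 amu
Constituent mass = 26(1.0072765) + 28(1.0086649) = 54.4318062 amu
Nuclear mass = 54.4318062 − 0.5065003 = 53.9253059 amu ≈ 53.92531 amu (to 5 decimal places)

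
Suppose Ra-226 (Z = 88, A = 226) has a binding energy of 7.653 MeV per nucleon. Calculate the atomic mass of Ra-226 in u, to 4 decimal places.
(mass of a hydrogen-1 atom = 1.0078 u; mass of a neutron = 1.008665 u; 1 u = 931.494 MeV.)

226.0254 u

Total binding energy = 226 × 7.653 = 1729.578 MeV
Mass defect = 1729.578 MeV / (931.494 MeV/u) = 1.856778 u
Constituent mass = 88(1.0078) + 138(1.008665) = 227.882170 u
Atomic mass = 227.882170 − 1.856778 = 226.025392 u ≈ 226.0254 u (to 4 decimal places)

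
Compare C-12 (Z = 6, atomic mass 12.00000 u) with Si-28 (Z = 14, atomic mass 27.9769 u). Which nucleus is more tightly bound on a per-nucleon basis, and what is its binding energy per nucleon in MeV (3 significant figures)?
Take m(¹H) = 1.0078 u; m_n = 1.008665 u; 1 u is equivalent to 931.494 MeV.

C-12: Σm = 6(1.0078) + 6(1.008665) = 12.098790 u; Δm = 0.098790 u; E_B = 92.022 MeV; E_B/A = 7.669 MeV
Si-28: Σm = 14(1.0078) + 14(1.008665) = 28.230510 u; Δm = 0.253610 u; E_B = 236.24 MeV; E_B/A = 8.437 MeV
Si-28 has the higher binding energy per nucleon, so it is the more tightly bound nucleus.

Si-28; 8.44 MeV/nucleon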